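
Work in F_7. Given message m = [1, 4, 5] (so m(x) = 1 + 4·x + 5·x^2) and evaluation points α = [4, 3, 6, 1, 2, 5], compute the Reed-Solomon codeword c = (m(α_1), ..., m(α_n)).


c = [6, 2, 2, 3, 1, 6]

Message polynomial: m(x) = 1 + 4·x + 5·x^2 (mod 7).
For each evaluation point α_i, compute m(α_i) mod 7:
  α_1 = 4: Horner steps 5 → 3 → 6, so m(4) = 6.
  α_2 = 3: Horner steps 5 → 5 → 2, so m(3) = 2.
  α_3 = 6: Horner steps 5 → 6 → 2, so m(6) = 2.
  α_4 = 1: Horner steps 5 → 2 → 3, so m(1) = 3.
  α_5 = 2: Horner steps 5 → 0 → 1, so m(2) = 1.
  α_6 = 5: Horner steps 5 → 1 → 6, so m(5) = 6.
Codeword c = [6, 2, 2, 3, 1, 6] ∈ F_7^6.


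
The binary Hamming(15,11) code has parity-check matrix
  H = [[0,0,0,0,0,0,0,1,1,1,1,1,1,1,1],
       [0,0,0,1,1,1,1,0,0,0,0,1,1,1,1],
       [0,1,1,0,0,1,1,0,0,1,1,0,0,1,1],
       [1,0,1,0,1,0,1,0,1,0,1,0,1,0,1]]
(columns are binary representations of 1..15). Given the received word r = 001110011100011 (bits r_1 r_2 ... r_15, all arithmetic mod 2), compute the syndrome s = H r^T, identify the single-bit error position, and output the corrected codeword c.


s = (1, 0, 0, 0)^T, error position = 8, corrected codeword c = 001110001100011

Compute s = H r^T mod 2 one row at a time:
  s_1 = 1 + 1 + 1 + 0 + 0 + 0 + 1 + 1 = 5 ≡ 1 (mod 2).
  s_2 = 1 + 1 + 0 + 0 + 0 + 0 + 1 + 1 = 4 ≡ 0 (mod 2).
  s_3 = 0 + 1 + 0 + 0 + 1 + 0 + 1 + 1 = 4 ≡ 0 (mod 2).
  s_4 = 0 + 1 + 1 + 0 + 1 + 0 + 0 + 1 = 4 ≡ 0 (mod 2).
s = (1, 0, 0, 0)^T — this equals column 8 of H (binary 1000), so error is at position 8.
Correct: flip bit 8 of r = 001110011100011 to get c = 001110001100011.


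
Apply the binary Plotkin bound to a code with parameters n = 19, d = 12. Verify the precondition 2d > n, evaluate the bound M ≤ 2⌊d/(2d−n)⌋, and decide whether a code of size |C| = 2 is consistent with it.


Plotkin bound M ≤ 4; given |C| = 2 ≤ bound (satisfied).

Check applicability: 2d = 24, n = 19.
2d − n = 5 > 0, so Plotkin applies.
Compute d/(2d−n) = 12/5 ≈ 2.4000.
⌊d/(2d−n)⌋ = 2.
Plotkin bound: M ≤ 2·2 = 4.
Given |C| = 2, check: satisfied.
This |C| is below the Plotkin bound.


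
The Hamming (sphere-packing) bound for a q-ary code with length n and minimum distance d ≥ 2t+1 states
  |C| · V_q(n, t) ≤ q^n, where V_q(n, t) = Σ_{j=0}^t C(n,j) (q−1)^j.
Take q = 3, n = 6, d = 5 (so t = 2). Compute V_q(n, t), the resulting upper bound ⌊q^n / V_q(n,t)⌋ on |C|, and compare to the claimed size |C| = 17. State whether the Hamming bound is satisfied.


V_q(n, t) = 73, q^n = 729, Hamming bound = 9, |C| = 17 > bound (violated).

Step 1: Compute V_q(n, t) = Σ_{j=0}^2 C(n, j) (q−1)^j.
  j = 0: C(6,0)·(2)^0 = 1·1 = 1.
  j = 1: C(6,1)·(2)^1 = 6·2 = 12.
  j = 2: C(6,2)·(2)^2 = 15·4 = 60.
  V_q(n, t) = 1 + 12 + 60 = 73.
Step 2: q^n = 3^6 = 729.
Step 3: Hamming bound ⌊q^n / V_q(n,t)⌋ = ⌊729/73⌋ = 9.
Step 4: Compare |C| = 17 to 9: violated.
The claimed |C| lies above the Hamming bound, so no 3-ary code of length 6 with d ≥ 5 can have 17 codewords.


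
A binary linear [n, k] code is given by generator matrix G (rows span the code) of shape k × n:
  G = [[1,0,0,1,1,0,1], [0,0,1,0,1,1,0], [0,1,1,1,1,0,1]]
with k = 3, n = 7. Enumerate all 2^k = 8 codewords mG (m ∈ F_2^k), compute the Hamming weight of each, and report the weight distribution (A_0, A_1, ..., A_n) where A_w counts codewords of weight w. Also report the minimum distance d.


Weight distribution: A_0 = 1, A_3 = 2, A_4 = 3, A_5 = 2. Minimum distance d = 3.

Enumerate all 2^3 = 8 messages m ∈ F_2^3.
For each, compute codeword c = mG in F_2^7, then tally its weight.
  m = 000 → c = 0000000, weight = 0.
  m = 100 → c = 1001101, weight = 4.
  m = 010 → c = 0010110, weight = 3.
  m = 110 → c = 1011011, weight = 5.
  m = 001 → c = 0111101, weight = 5.
  m = 101 → c = 1110000, weight = 3.
  m = 011 → c = 0101011, weight = 4.
  m = 111 → c = 1100110, weight = 4.
Tally weights:
  weight 0: 1 codewords.
  weight 3: 2 codewords.
  weight 4: 3 codewords.
  weight 5: 2 codewords.
Minimum distance d = smallest w > 0 with A_w > 0 = 3.
Sanity: Σ A_w = 8 = 2^3 = 8 ✓.


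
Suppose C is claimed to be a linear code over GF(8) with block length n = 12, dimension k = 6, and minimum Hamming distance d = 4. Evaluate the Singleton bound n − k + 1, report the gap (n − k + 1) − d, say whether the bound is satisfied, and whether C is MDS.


Singleton RHS = n − k + 1 = 7, slack = 3, bound satisfied, not MDS.

Singleton bound: d ≤ n − k + 1.
Here n = 12, k = 6, so n − k + 1 = 7.
Given d = 4, check d ≤ 7: YES.
Slack = (n − k + 1) − d = 3.
The code is NOT MDS (slack = 3 > 0).
Description: the claimed parameters are [12, 6, 4]_8; such a code would be non-MDS.


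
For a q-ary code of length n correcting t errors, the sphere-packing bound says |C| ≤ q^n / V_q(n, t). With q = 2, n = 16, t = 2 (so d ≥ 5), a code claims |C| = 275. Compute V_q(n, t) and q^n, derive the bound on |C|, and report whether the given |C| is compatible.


V_q(n, t) = 137, q^n = 65536, Hamming bound = 478, |C| = 275 ≤ bound (satisfied).

Step 1: Compute V_q(n, t) = Σ_{j=0}^2 C(n, j) (q−1)^j.
  j = 0: C(16,0)·(1)^0 = 1·1 = 1.
  j = 1: C(16,1)·(1)^1 = 16·1 = 16.
  j = 2: C(16,2)·(1)^2 = 120·1 = 120.
  V_q(n, t) = 1 + 16 + 120 = 137.
Step 2: q^n = 2^16 = 65536.
Step 3: Hamming bound ⌊q^n / V_q(n,t)⌋ = ⌊65536/137⌋ = 478.
Step 4: Compare |C| = 275 to 478: satisfied.
The claimed |C| lies below the Hamming bound.


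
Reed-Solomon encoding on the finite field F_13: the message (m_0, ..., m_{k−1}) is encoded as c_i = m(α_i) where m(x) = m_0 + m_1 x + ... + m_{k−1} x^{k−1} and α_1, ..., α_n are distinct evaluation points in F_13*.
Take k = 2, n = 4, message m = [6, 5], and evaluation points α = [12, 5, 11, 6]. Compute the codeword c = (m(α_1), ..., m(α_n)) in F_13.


c = [1, 5, 9, 10]

Message polynomial: m(x) = 6 + 5·x (mod 13).
For each evaluation point α_i, compute m(α_i) mod 13:
  α_1 = 12: Horner steps 5 → 1, so m(12) = 1.
  α_2 = 5: Horner steps 5 → 5, so m(5) = 5.
  α_3 = 11: Horner steps 5 → 9, so m(11) = 9.
  α_4 = 6: Horner steps 5 → 10, so m(6) = 10.
Codeword c = [1, 5, 9, 10] ∈ F_13^4.


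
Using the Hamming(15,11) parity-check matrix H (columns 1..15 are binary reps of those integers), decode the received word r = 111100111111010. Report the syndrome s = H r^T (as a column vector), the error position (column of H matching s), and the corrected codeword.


s = (0, 0, 0, 1)^T, error position = 1, corrected codeword c = 011100111111010

Compute s = H r^T mod 2 one row at a time:
  s_1 = 1 + 1 + 1 + 1 + 1 + 0 + 1 + 0 = 6 ≡ 0 (mod 2).
  s_2 = 1 + 0 + 0 + 1 + 1 + 0 + 1 + 0 = 4 ≡ 0 (mod 2).
  s_3 = 1 + 1 + 0 + 1 + 1 + 1 + 1 + 0 = 6 ≡ 0 (mod 2).
  s_4 = 1 + 1 + 0 + 1 + 1 + 1 + 0 + 0 = 5 ≡ 1 (mod 2).
s = (0, 0, 0, 1)^T — this equals column 1 of H (binary 0001), so error is at position 1.
Correct: flip bit 1 of r = 111100111111010 to get c = 011100111111010.


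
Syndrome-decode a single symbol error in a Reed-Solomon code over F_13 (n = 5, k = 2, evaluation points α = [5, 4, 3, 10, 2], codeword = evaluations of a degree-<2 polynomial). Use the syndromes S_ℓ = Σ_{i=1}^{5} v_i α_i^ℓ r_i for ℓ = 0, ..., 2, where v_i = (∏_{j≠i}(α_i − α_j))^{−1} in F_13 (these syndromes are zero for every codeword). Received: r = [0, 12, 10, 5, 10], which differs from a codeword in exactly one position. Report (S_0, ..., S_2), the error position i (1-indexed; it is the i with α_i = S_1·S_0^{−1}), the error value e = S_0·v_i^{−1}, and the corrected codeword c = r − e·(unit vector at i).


S = (1, 3, 9), error at position 3, error magnitude e = 12, c = [0, 12, 11, 5, 10].

Step 1: column multipliers v_i = (∏_{j≠i}(α_i − α_j))^{−1} mod 13.
  i = 1 (α = 5): (5−4)(5−3)(5−10)(5−2) = 1·2·(−5)·3 = −30 ≡ 9, so v_1 = 9^{−1} = 3 (mod 13).
  i = 2 (α = 4): (4−5)(4−3)(4−10)(4−2) = (−1)·1·(−6)·2 = 12 ≡ 12, so v_2 = 12^{−1} = 12 (mod 13).
  i = 3 (α = 3): (3−5)(3−4)(3−10)(3−2) = (−2)·(−1)·(−7)·1 = −14 ≡ 12, so v_3 = 12^{−1} = 12 (mod 13).
  i = 4 (α = 10): (10−5)(10−4)(10−3)(10−2) = 5·6·7·8 = 1680 ≡ 3, so v_4 = 3^{−1} = 9 (mod 13).
  i = 5 (α = 2): (2−5)(2−4)(2−3)(2−10) = (−3)·(−2)·(−1)·(−8) = 48 ≡ 9, so v_5 = 9^{−1} = 3 (mod 13).
  v = [3, 12, 12, 9, 3].
Step 2: syndromes of r = [0, 12, 10, 5, 10] (all sums mod 13).
  S_0 = Σ v_i r_i = 3·0 + 12·12 + 12·10 + 9·5 + 3·10 = 339 ≡ 1.
  S_1 = Σ v_i α_i r_i = 3·5·0 + 12·4·12 + 12·3·10 + 9·10·5 + 3·2·10 = 1446 ≡ 3.
  α_i^2 mod 13 = [12, 3, 9, 9, 4].
  S_2 = Σ v_i α_i^2 r_i = 3·12·0 + 12·3·12 + 12·9·10 + 9·9·5 + 3·4·10 = 2037 ≡ 9.
  S = (1, 3, 9) ≠ 0, so r is not a codeword (an error is present).
Step 3: locate the error. For a single error e at position i, S_ℓ = v_i·e·α_i^ℓ, so α_err = S_1/S_0.
  S_0^{−1} = 1^{−1} = 1 (mod 13), so α_err = 3·1 = 3 ≡ 3 = α_3. Error position i = 3.
  Consistency check: S_2/S_1 = 9·9 = 81 ≡ 3 = α_err ✓ (single-error assumption holds).
Step 4: error magnitude e = S_0/v_3 = S_0·∏_{j≠3}(α_3 − α_j) = 1·12 = 12 ≡ 12 (mod 13).
Step 5: correct position 3: c_3 = r_3 − e = 10 − 12 ≡ 11 (mod 13). Hence c = [0, 12, 11, 5, 10].
  Check: interpolating c through the α_i gives m(x) = 8 + 1·x (degree < 2) with m(α_i) = c_i for every i, so c is indeed a codeword.


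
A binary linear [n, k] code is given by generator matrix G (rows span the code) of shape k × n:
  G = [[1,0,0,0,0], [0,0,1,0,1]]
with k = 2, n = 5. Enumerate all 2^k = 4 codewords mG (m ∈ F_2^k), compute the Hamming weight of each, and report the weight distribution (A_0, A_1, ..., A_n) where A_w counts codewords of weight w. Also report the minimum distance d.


Weight distribution: A_0 = 1, A_1 = 1, A_2 = 1, A_3 = 1. Minimum distance d = 1.

Enumerate all 2^2 = 4 messages m ∈ F_2^2.
For each, compute codeword c = mG in F_2^5, then tally its weight.
  m = 00 → c = 00000, weight = 0.
  m = 10 → c = 10000, weight = 1.
  m = 01 → c = 00101, weight = 2.
  m = 11 → c = 10101, weight = 3.
Tally weights:
  weight 0: 1 codewords.
  weight 1: 1 codewords.
  weight 2: 1 codewords.
  weight 3: 1 codewords.
Minimum distance d = smallest w > 0 with A_w > 0 = 1.
Sanity: Σ A_w = 4 = 2^2 = 4 ✓.


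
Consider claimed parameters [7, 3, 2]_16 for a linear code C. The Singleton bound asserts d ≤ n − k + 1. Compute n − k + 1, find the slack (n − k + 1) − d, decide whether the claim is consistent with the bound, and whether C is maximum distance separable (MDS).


Singleton RHS = n − k + 1 = 5, slack = 3, bound satisfied, not MDS.

Singleton bound: d ≤ n − k + 1.
Here n = 7, k = 3, so n − k + 1 = 5.
Given d = 2, check d ≤ 5: YES.
Slack = (n − k + 1) − d = 3.
The code is NOT MDS (slack = 3 > 0).
Description: the claimed parameters are [7, 3, 2]_16; such a code would be non-MDS.


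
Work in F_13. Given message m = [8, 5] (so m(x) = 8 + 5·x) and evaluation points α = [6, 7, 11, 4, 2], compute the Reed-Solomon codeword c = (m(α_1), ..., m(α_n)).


c = [12, 4, 11, 2, 5]

Message polynomial: m(x) = 8 + 5·x (mod 13).
For each evaluation point α_i, compute m(α_i) mod 13:
  α_1 = 6: Horner steps 5 → 12, so m(6) = 12.
  α_2 = 7: Horner steps 5 → 4, so m(7) = 4.
  α_3 = 11: Horner steps 5 → 11, so m(11) = 11.
  α_4 = 4: Horner steps 5 → 2, so m(4) = 2.
  α_5 = 2: Horner steps 5 → 5, so m(2) = 5.
Codeword c = [12, 4, 11, 2, 5] ∈ F_13^5.


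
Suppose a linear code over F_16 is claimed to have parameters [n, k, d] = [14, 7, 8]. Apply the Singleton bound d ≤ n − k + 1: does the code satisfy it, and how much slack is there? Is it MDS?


Singleton RHS = n − k + 1 = 8, slack = 0, bound satisfied, MDS.

Singleton bound: d ≤ n − k + 1.
Here n = 14, k = 7, so n − k + 1 = 8.
Given d = 8, check d ≤ 8: YES.
Slack = (n − k + 1) − d = 0.
The code is MDS (slack = 0).
Description: the claimed parameters are [14, 7, 8]_16; such a code would be MDS (meets Singleton bound).


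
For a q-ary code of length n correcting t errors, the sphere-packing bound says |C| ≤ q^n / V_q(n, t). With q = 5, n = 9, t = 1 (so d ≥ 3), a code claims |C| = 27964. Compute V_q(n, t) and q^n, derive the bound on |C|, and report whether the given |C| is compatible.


V_q(n, t) = 37, q^n = 1953125, Hamming bound = 52787, |C| = 27964 ≤ bound (satisfied).

Step 1: Compute V_q(n, t) = Σ_{j=0}^1 C(n, j) (q−1)^j.
  j = 0: C(9,0)·(4)^0 = 1·1 = 1.
  j = 1: C(9,1)·(4)^1 = 9·4 = 36.
  V_q(n, t) = 1 + 36 = 37.
Step 2: q^n = 5^9 = 1953125.
Step 3: Hamming bound ⌊q^n / V_q(n,t)⌋ = ⌊1953125/37⌋ = 52787.
Step 4: Compare |C| = 27964 to 52787: satisfied.
The claimed |C| lies below the Hamming bound.


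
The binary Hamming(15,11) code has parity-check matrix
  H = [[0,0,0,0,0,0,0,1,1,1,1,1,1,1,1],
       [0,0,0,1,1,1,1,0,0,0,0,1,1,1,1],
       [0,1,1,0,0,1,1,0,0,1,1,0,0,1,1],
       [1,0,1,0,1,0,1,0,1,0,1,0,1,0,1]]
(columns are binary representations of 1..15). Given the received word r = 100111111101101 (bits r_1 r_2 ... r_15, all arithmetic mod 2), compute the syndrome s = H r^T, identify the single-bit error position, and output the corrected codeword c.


s = (0, 1, 0, 0)^T, error position = 4, corrected codeword c = 100011111101101

Compute s = H r^T mod 2 one row at a time:
  s_1 = 1 + 1 + 1 + 0 + 1 + 1 + 0 + 1 = 6 ≡ 0 (mod 2).
  s_2 = 1 + 1 + 1 + 1 + 1 + 1 + 0 + 1 = 7 ≡ 1 (mod 2).
  s_3 = 0 + 0 + 1 + 1 + 1 + 0 + 0 + 1 = 4 ≡ 0 (mod 2).
  s_4 = 1 + 0 + 1 + 1 + 1 + 0 + 1 + 1 = 6 ≡ 0 (mod 2).
s = (0, 1, 0, 0)^T — this equals column 4 of H (binary 0100), so error is at position 4.
Correct: flip bit 4 of r = 100111111101101 to get c = 100011111101101.


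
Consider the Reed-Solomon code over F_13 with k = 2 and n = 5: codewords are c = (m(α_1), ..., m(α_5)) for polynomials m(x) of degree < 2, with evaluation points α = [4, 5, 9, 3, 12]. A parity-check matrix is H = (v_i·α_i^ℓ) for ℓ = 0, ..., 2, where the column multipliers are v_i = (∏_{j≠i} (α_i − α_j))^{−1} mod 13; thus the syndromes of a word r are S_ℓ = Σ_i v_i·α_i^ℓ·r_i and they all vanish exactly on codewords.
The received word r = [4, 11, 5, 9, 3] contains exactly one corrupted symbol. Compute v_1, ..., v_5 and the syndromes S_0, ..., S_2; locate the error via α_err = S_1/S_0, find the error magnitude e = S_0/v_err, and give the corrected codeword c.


S = (3, 2, 10), error at position 2, error magnitude e = 12, c = [4, 12, 5, 9, 3].

Step 1: column multipliers v_i = (∏_{j≠i}(α_i − α_j))^{−1} mod 13.
  i = 1 (α = 4): (4−5)(4−9)(4−3)(4−12) = (−1)·(−5)·1·(−8) = −40 ≡ 12, so v_1 = 12^{−1} = 12 (mod 13).
  i = 2 (α = 5): (5−4)(5−9)(5−3)(5−12) = 1·(−4)·2·(−7) = 56 ≡ 4, so v_2 = 4^{−1} = 10 (mod 13).
  i = 3 (α = 9): (9−4)(9−5)(9−3)(9−12) = 5·4·6·(−3) = −360 ≡ 4, so v_3 = 4^{−1} = 10 (mod 13).
  i = 4 (α = 3): (3−4)(3−5)(3−9)(3−12) = (−1)·(−2)·(−6)·(−9) = 108 ≡ 4, so v_4 = 4^{−1} = 10 (mod 13).
  i = 5 (α = 12): (12−4)(12−5)(12−9)(12−3) = 8·7·3·9 = 1512 ≡ 4, so v_5 = 4^{−1} = 10 (mod 13).
  v = [12, 10, 10, 10, 10].
Step 2: syndromes of r = [4, 11, 5, 9, 3] (all sums mod 13).
  S_0 = Σ v_i r_i = 12·4 + 10·11 + 10·5 + 10·9 + 10·3 = 328 ≡ 3.
  S_1 = Σ v_i α_i r_i = 12·4·4 + 10·5·11 + 10·9·5 + 10·3·9 + 10·12·3 = 1822 ≡ 2.
  α_i^2 mod 13 = [3, 12, 3, 9, 1].
  S_2 = Σ v_i α_i^2 r_i = 12·3·4 + 10·12·11 + 10·3·5 + 10·9·9 + 10·1·3 = 2454 ≡ 10.
  S = (3, 2, 10) ≠ 0, so r is not a codeword (an error is present).
Step 3: locate the error. For a single error e at position i, S_ℓ = v_i·e·α_i^ℓ, so α_err = S_1/S_0.
  S_0^{−1} = 3^{−1} = 9 (mod 13), so α_err = 2·9 = 18 ≡ 5 = α_2. Error position i = 2.
  Consistency check: S_2/S_1 = 10·7 = 70 ≡ 5 = α_err ✓ (single-error assumption holds).
Step 4: error magnitude e = S_0/v_2 = S_0·∏_{j≠2}(α_2 − α_j) = 3·4 = 12 ≡ 12 (mod 13).
Step 5: correct position 2: c_2 = r_2 − e = 11 − 12 ≡ 12 (mod 13). Hence c = [4, 12, 5, 9, 3].
  Check: interpolating c through the α_i gives m(x) = 11 + 8·x (degree < 2) with m(α_i) = c_i for every i, so c is indeed a codeword.


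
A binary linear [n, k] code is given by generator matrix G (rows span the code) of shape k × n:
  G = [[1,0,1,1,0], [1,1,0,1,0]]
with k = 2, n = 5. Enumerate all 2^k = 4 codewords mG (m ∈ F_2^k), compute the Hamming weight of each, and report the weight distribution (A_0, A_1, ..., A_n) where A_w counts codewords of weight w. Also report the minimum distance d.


Weight distribution: A_0 = 1, A_2 = 1, A_3 = 2. Minimum distance d = 2.

Enumerate all 2^2 = 4 messages m ∈ F_2^2.
For each, compute codeword c = mG in F_2^5, then tally its weight.
  m = 00 → c = 00000, weight = 0.
  m = 10 → c = 10110, weight = 3.
  m = 01 → c = 11010, weight = 3.
  m = 11 → c = 01100, weight = 2.
Tally weights:
  weight 0: 1 codewords.
  weight 2: 1 codewords.
  weight 3: 2 codewords.
Minimum distance d = smallest w > 0 with A_w > 0 = 2.
Sanity: Σ A_w = 4 = 2^2 = 4 ✓.


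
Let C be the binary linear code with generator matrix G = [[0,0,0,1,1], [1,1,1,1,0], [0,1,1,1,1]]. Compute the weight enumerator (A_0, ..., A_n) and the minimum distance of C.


Weight distribution: A_0 = 1, A_2 = 4, A_4 = 3. Minimum distance d = 2.

Enumerate all 2^3 = 8 messages m ∈ F_2^3.
For each, compute codeword c = mG in F_2^5, then tally its weight.
  m = 000 → c = 00000, weight = 0.
  m = 100 → c = 00011, weight = 2.
  m = 010 → c = 11110, weight = 4.
  m = 110 → c = 11101, weight = 4.
  m = 001 → c = 01111, weight = 4.
  m = 101 → c = 01100, weight = 2.
  m = 011 → c = 10001, weight = 2.
  m = 111 → c = 10010, weight = 2.
Tally weights:
  weight 0: 1 codewords.
  weight 2: 4 codewords.
  weight 4: 3 codewords.
Minimum distance d = smallest w > 0 with A_w > 0 = 2.
Sanity: Σ A_w = 8 = 2^3 = 8 ✓.


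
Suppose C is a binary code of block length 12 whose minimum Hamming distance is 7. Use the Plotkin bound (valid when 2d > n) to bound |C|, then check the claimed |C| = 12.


Plotkin bound M ≤ 6; given |C| = 12 > bound (violated).

Check applicability: 2d = 14, n = 12.
2d − n = 2 > 0, so Plotkin applies.
Compute d/(2d−n) = 7/2 ≈ 3.5000.
⌊d/(2d−n)⌋ = 3.
Plotkin bound: M ≤ 2·3 = 6.
Given |C| = 12, check: VIOLATED.
This |C| is above the Plotkin bound, so no binary code with n = 12, d = 7 and 12 codewords exists.


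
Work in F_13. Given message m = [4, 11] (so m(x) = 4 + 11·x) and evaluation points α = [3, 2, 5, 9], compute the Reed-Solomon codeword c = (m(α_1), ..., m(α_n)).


c = [11, 0, 7, 12]

Message polynomial: m(x) = 4 + 11·x (mod 13).
For each evaluation point α_i, compute m(α_i) mod 13:
  α_1 = 3: Horner steps 11 → 11, so m(3) = 11.
  α_2 = 2: Horner steps 11 → 0, so m(2) = 0.
  α_3 = 5: Horner steps 11 → 7, so m(5) = 7.
  α_4 = 9: Horner steps 11 → 12, so m(9) = 12.
Codeword c = [11, 0, 7, 12] ∈ F_13^4.


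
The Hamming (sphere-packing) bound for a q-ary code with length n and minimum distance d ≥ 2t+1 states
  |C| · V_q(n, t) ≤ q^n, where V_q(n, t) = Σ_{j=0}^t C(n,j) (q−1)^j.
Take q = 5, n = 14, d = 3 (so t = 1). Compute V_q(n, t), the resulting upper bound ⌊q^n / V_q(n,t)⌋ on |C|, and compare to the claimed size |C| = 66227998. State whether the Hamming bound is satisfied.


V_q(n, t) = 57, q^n = 6103515625, Hamming bound = 107079221, |C| = 66227998 ≤ bound (satisfied).

Step 1: Compute V_q(n, t) = Σ_{j=0}^1 C(n, j) (q−1)^j.
  j = 0: C(14,0)·(4)^0 = 1·1 = 1.
  j = 1: C(14,1)·(4)^1 = 14·4 = 56.
  V_q(n, t) = 1 + 56 = 57.
Step 2: q^n = 5^14 = 6103515625.
Step 3: Hamming bound ⌊q^n / V_q(n,t)⌋ = ⌊6103515625/57⌋ = 107079221.
Step 4: Compare |C| = 66227998 to 107079221: satisfied.
The claimed |C| lies below the Hamming bound.


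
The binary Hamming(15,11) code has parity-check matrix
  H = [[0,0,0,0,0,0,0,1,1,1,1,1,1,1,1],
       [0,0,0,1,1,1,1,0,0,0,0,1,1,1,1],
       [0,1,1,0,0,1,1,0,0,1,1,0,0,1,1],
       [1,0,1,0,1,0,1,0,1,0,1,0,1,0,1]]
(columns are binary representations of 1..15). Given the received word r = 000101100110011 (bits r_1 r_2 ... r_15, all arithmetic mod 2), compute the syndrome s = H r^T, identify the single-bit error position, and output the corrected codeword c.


s = (0, 1, 0, 1)^T, error position = 5, corrected codeword c = 000111100110011

Compute s = H r^T mod 2 one row at a time:
  s_1 = 0 + 0 + 1 + 1 + 0 + 0 + 1 + 1 = 4 ≡ 0 (mod 2).
  s_2 = 1 + 0 + 1 + 1 + 0 + 0 + 1 + 1 = 5 ≡ 1 (mod 2).
  s_3 = 0 + 0 + 1 + 1 + 1 + 1 + 1 + 1 = 6 ≡ 0 (mod 2).
  s_4 = 0 + 0 + 0 + 1 + 0 + 1 + 0 + 1 = 3 ≡ 1 (mod 2).
s = (0, 1, 0, 1)^T — this equals column 5 of H (binary 0101), so error is at position 5.
Correct: flip bit 5 of r = 000101100110011 to get c = 000111100110011.


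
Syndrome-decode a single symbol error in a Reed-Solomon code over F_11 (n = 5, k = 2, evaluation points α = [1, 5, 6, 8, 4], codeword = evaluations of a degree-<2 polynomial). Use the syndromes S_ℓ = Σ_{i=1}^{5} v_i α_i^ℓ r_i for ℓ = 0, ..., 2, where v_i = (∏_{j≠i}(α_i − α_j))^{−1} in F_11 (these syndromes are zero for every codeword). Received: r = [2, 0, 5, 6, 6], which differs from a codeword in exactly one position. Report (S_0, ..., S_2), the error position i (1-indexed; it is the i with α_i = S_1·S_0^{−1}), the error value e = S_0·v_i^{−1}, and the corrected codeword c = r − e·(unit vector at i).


S = (8, 9, 6), error at position 4, error magnitude e = 2, c = [2, 0, 5, 4, 6].

Step 1: column multipliers v_i = (∏_{j≠i}(α_i − α_j))^{−1} mod 11.
  i = 1 (α = 1): (1−5)(1−6)(1−8)(1−4) = (−4)·(−5)·(−7)·(−3) = 420 ≡ 2, so v_1 = 2^{−1} = 6 (mod 11).
  i = 2 (α = 5): (5−1)(5−6)(5−8)(5−4) = 4·(−1)·(−3)·1 = 12 ≡ 1, so v_2 = 1^{−1} = 1 (mod 11).
  i = 3 (α = 6): (6−1)(6−5)(6−8)(6−4) = 5·1·(−2)·2 = −20 ≡ 2, so v_3 = 2^{−1} = 6 (mod 11).
  i = 4 (α = 8): (8−1)(8−5)(8−6)(8−4) = 7·3·2·4 = 168 ≡ 3, so v_4 = 3^{−1} = 4 (mod 11).
  i = 5 (α = 4): (4−1)(4−5)(4−6)(4−8) = 3·(−1)·(−2)·(−4) = −24 ≡ 9, so v_5 = 9^{−1} = 5 (mod 11).
  v = [6, 1, 6, 4, 5].
Step 2: syndromes of r = [2, 0, 5, 6, 6] (all sums mod 11).
  S_0 = Σ v_i r_i = 6·2 + 1·0 + 6·5 + 4·6 + 5·6 = 96 ≡ 8.
  S_1 = Σ v_i α_i r_i = 6·1·2 + 1·5·0 + 6·6·5 + 4·8·6 + 5·4·6 = 504 ≡ 9.
  α_i^2 mod 11 = [1, 3, 3, 9, 5].
  S_2 = Σ v_i α_i^2 r_i = 6·1·2 + 1·3·0 + 6·3·5 + 4·9·6 + 5·5·6 = 468 ≡ 6.
  S = (8, 9, 6) ≠ 0, so r is not a codeword (an error is present).
Step 3: locate the error. For a single error e at position i, S_ℓ = v_i·e·α_i^ℓ, so α_err = S_1/S_0.
  S_0^{−1} = 8^{−1} = 7 (mod 11), so α_err = 9·7 = 63 ≡ 8 = α_4. Error position i = 4.
  Consistency check: S_2/S_1 = 6·5 = 30 ≡ 8 = α_err ✓ (single-error assumption holds).
Step 4: error magnitude e = S_0/v_4 = S_0·∏_{j≠4}(α_4 − α_j) = 8·3 = 24 ≡ 2 (mod 11).
Step 5: correct position 4: c_4 = r_4 − e = 6 − 2 ≡ 4 (mod 11). Hence c = [2, 0, 5, 4, 6].
  Check: interpolating c through the α_i gives m(x) = 8 + 5·x (degree < 2) with m(α_i) = c_i for every i, so c is indeed a codeword.


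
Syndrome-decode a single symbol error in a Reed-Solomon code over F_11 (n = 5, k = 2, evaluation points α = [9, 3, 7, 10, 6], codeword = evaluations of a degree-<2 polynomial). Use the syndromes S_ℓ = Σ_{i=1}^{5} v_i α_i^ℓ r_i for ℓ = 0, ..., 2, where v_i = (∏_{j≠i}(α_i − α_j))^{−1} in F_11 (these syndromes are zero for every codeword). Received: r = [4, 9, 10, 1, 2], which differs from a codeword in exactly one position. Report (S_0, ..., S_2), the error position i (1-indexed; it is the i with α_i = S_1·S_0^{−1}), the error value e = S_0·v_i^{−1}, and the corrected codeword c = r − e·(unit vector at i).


S = (1, 3, 9), error at position 2, error magnitude e = 9, c = [4, 0, 10, 1, 2].

Step 1: column multipliers v_i = (∏_{j≠i}(α_i − α_j))^{−1} mod 11.
  i = 1 (α = 9): (9−3)(9−7)(9−10)(9−6) = 6·2·(−1)·3 = −36 ≡ 8, so v_1 = 8^{−1} = 7 (mod 11).
  i = 2 (α = 3): (3−9)(3−7)(3−10)(3−6) = (−6)·(−4)·(−7)·(−3) = 504 ≡ 9, so v_2 = 9^{−1} = 5 (mod 11).
  i = 3 (α = 7): (7−9)(7−3)(7−10)(7−6) = (−2)·4·(−3)·1 = 24 ≡ 2, so v_3 = 2^{−1} = 6 (mod 11).
  i = 4 (α = 10): (10−9)(10−3)(10−7)(10−6) = 1·7·3·4 = 84 ≡ 7, so v_4 = 7^{−1} = 8 (mod 11).
  i = 5 (α = 6): (6−9)(6−3)(6−7)(6−10) = (−3)·3·(−1)·(−4) = −36 ≡ 8, so v_5 = 8^{−1} = 7 (mod 11).
  v = [7, 5, 6, 8, 7].
Step 2: syndromes of r = [4, 9, 10, 1, 2] (all sums mod 11).
  S_0 = Σ v_i r_i = 7·4 + 5·9 + 6·10 + 8·1 + 7·2 = 155 ≡ 1.
  S_1 = Σ v_i α_i r_i = 7·9·4 + 5·3·9 + 6·7·10 + 8·10·1 + 7·6·2 = 971 ≡ 3.
  α_i^2 mod 11 = [4, 9, 5, 1, 3].
  S_2 = Σ v_i α_i^2 r_i = 7·4·4 + 5·9·9 + 6·5·10 + 8·1·1 + 7·3·2 = 867 ≡ 9.
  S = (1, 3, 9) ≠ 0, so r is not a codeword (an error is present).
Step 3: locate the error. For a single error e at position i, S_ℓ = v_i·e·α_i^ℓ, so α_err = S_1/S_0.
  S_0^{−1} = 1^{−1} = 1 (mod 11), so α_err = 3·1 = 3 ≡ 3 = α_2. Error position i = 2.
  Consistency check: S_2/S_1 = 9·4 = 36 ≡ 3 = α_err ✓ (single-error assumption holds).
Step 4: error magnitude e = S_0/v_2 = S_0·∏_{j≠2}(α_2 − α_j) = 1·9 = 9 ≡ 9 (mod 11).
Step 5: correct position 2: c_2 = r_2 − e = 9 − 9 ≡ 0 (mod 11). Hence c = [4, 0, 10, 1, 2].
  Check: interpolating c through the α_i gives m(x) = 9 + 8·x (degree < 2) with m(α_i) = c_i for every i, so c is indeed a codeword.


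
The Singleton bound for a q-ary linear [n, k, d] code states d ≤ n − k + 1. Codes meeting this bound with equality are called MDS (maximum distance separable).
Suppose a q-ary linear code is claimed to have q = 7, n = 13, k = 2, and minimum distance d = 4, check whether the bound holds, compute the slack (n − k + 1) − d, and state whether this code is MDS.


Singleton RHS = n − k + 1 = 12, slack = 8, bound satisfied, not MDS.

Singleton bound: d ≤ n − k + 1.
Here n = 13, k = 2, so n − k + 1 = 12.
Given d = 4, check d ≤ 12: YES.
Slack = (n − k + 1) − d = 8.
The code is NOT MDS (slack = 8 > 0).
Description: the claimed parameters are [13, 2, 4]_7; such a code would be non-MDS.


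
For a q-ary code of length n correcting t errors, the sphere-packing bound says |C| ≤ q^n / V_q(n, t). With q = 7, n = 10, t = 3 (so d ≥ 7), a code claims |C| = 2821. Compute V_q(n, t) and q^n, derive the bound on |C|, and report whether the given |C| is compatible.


V_q(n, t) = 27601, q^n = 282475249, Hamming bound = 10234, |C| = 2821 ≤ bound (satisfied).

Step 1: Compute V_q(n, t) = Σ_{j=0}^3 C(n, j) (q−1)^j.
  j = 0: C(10,0)·(6)^0 = 1·1 = 1.
  j = 1: C(10,1)·(6)^1 = 10·6 = 60.
  j = 2: C(10,2)·(6)^2 = 45·36 = 1620.
  j = 3: C(10,3)·(6)^3 = 120·216 = 25920.
  V_q(n, t) = 1 + 60 + 1620 + 25920 = 27601.
Step 2: q^n = 7^10 = 282475249.
Step 3: Hamming bound ⌊q^n / V_q(n,t)⌋ = ⌊282475249/27601⌋ = 10234.
Step 4: Compare |C| = 2821 to 10234: satisfied.
The claimed |C| lies below the Hamming bound.


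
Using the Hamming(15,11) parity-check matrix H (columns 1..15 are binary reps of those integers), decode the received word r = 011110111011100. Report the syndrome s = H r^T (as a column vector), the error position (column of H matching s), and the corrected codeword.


s = (1, 1, 0, 0)^T, error position = 12, corrected codeword c = 011110111010100

Compute s = H r^T mod 2 one row at a time:
  s_1 = 1 + 1 + 0 + 1 + 1 + 1 + 0 + 0 = 5 ≡ 1 (mod 2).
  s_2 = 1 + 1 + 0 + 1 + 1 + 1 + 0 + 0 = 5 ≡ 1 (mod 2).
  s_3 = 1 + 1 + 0 + 1 + 0 + 1 + 0 + 0 = 4 ≡ 0 (mod 2).
  s_4 = 0 + 1 + 1 + 1 + 1 + 1 + 1 + 0 = 6 ≡ 0 (mod 2).
s = (1, 1, 0, 0)^T — this equals column 12 of H (binary 1100), so error is at position 12.
Correct: flip bit 12 of r = 011110111011100 to get c = 011110111010100.


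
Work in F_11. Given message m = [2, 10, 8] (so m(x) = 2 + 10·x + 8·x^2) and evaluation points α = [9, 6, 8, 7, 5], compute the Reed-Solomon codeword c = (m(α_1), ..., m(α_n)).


c = [3, 9, 0, 2, 10]

Message polynomial: m(x) = 2 + 10·x + 8·x^2 (mod 11).
For each evaluation point α_i, compute m(α_i) mod 11:
  α_1 = 9: Horner steps 8 → 5 → 3, so m(9) = 3.
  α_2 = 6: Horner steps 8 → 3 → 9, so m(6) = 9.
  α_3 = 8: Horner steps 8 → 8 → 0, so m(8) = 0.
  α_4 = 7: Horner steps 8 → 0 → 2, so m(7) = 2.
  α_5 = 5: Horner steps 8 → 6 → 10, so m(5) = 10.
Codeword c = [3, 9, 0, 2, 10] ∈ F_11^5.


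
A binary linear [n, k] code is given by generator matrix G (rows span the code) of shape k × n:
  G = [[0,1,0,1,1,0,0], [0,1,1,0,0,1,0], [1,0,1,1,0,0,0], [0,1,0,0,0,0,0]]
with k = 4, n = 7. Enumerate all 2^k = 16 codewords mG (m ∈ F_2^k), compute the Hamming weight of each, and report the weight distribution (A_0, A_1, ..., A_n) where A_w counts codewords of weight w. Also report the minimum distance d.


Weight distribution: A_0 = 1, A_1 = 1, A_2 = 2, A_3 = 6, A_4 = 5, A_5 = 1. Minimum distance d = 1.

Enumerate all 2^4 = 16 messages m ∈ F_2^4.
For each, compute codeword c = mG in F_2^7, then tally its weight.
  m = 0000 → c = 0000000, weight = 0.
  m = 1000 → c = 0101100, weight = 3.
  m = 0100 → c = 0110010, weight = 3.
  m = 1100 → c = 0011110, weight = 4.
  m = 0010 → c = 1011000, weight = 3.
  m = 1010 → c = 1110100, weight = 4.
  m = 0110 → c = 1101010, weight = 4.
  m = 1110 → c = 1000110, weight = 3.
  m = 0001 → c = 0100000, weight = 1.
  m = 1001 → c = 0001100, weight = 2.
  m = 0101 → c = 0010010, weight = 2.
  m = 1101 → c = 0111110, weight = 5.
  m = 0011 → c = 1111000, weight = 4.
  m = 1011 → c = 1010100, weight = 3.
  m = 0111 → c = 1001010, weight = 3.
  m = 1111 → c = 1100110, weight = 4.
Tally weights:
  weight 0: 1 codewords.
  weight 1: 1 codewords.
  weight 2: 2 codewords.
  weight 3: 6 codewords.
  weight 4: 5 codewords.
  weight 5: 1 codewords.
Minimum distance d = smallest w > 0 with A_w > 0 = 1.
Sanity: Σ A_w = 16 = 2^4 = 16 ✓.


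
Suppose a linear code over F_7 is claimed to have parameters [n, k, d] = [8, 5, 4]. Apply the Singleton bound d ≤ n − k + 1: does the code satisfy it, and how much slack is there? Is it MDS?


Singleton RHS = n − k + 1 = 4, slack = 0, bound satisfied, MDS.

Singleton bound: d ≤ n − k + 1.
Here n = 8, k = 5, so n − k + 1 = 4.
Given d = 4, check d ≤ 4: YES.
Slack = (n − k + 1) − d = 0.
The code is MDS (slack = 0).
Description: the claimed parameters are [8, 5, 4]_7; such a code would be MDS (meets Singleton bound).


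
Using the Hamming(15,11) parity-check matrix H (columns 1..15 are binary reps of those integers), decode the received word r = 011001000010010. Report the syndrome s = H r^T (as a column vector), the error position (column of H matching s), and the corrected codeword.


s = (0, 0, 1, 0)^T, error position = 2, corrected codeword c = 001001000010010

Compute s = H r^T mod 2 one row at a time:
  s_1 = 0 + 0 + 0 + 1 + 0 + 0 + 1 + 0 = 2 ≡ 0 (mod 2).
  s_2 = 0 + 0 + 1 + 0 + 0 + 0 + 1 + 0 = 2 ≡ 0 (mod 2).
  s_3 = 1 + 1 + 1 + 0 + 0 + 1 + 1 + 0 = 5 ≡ 1 (mod 2).
  s_4 = 0 + 1 + 0 + 0 + 0 + 1 + 0 + 0 = 2 ≡ 0 (mod 2).
s = (0, 0, 1, 0)^T — this equals column 2 of H (binary 0010), so error is at position 2.
Correct: flip bit 2 of r = 011001000010010 to get c = 001001000010010.


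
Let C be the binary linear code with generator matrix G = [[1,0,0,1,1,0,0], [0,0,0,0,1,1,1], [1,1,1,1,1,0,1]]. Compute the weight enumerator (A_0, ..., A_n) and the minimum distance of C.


Weight distribution: A_0 = 1, A_3 = 3, A_4 = 2, A_5 = 1, A_6 = 1. Minimum distance d = 3.

Enumerate all 2^3 = 8 messages m ∈ F_2^3.
For each, compute codeword c = mG in F_2^7, then tally its weight.
  m = 000 → c = 0000000, weight = 0.
  m = 100 → c = 1001100, weight = 3.
  m = 010 → c = 0000111, weight = 3.
  m = 110 → c = 1001011, weight = 4.
  m = 001 → c = 1111101, weight = 6.
  m = 101 → c = 0110001, weight = 3.
  m = 011 → c = 1111010, weight = 5.
  m = 111 → c = 0110110, weight = 4.
Tally weights:
  weight 0: 1 codewords.
  weight 3: 3 codewords.
  weight 4: 2 codewords.
  weight 5: 1 codewords.
  weight 6: 1 codewords.
Minimum distance d = smallest w > 0 with A_w > 0 = 3.
Sanity: Σ A_w = 8 = 2^3 = 8 ✓.


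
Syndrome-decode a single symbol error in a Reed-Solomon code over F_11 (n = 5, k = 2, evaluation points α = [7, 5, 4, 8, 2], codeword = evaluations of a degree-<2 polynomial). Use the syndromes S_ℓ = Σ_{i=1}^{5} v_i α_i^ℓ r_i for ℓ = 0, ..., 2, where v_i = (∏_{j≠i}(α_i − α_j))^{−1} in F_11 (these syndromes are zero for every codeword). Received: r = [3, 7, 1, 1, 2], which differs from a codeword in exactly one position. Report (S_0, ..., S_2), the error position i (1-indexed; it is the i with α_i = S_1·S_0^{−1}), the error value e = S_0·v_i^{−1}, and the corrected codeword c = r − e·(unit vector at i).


S = (4, 5, 9), error at position 3, error magnitude e = 3, c = [3, 7, 9, 1, 2].

Step 1: column multipliers v_i = (∏_{j≠i}(α_i − α_j))^{−1} mod 11.
  i = 1 (α = 7): (7−5)(7−4)(7−8)(7−2) = 2·3·(−1)·5 = −30 ≡ 3, so v_1 = 3^{−1} = 4 (mod 11).
  i = 2 (α = 5): (5−7)(5−4)(5−8)(5−2) = (−2)·1·(−3)·3 = 18 ≡ 7, so v_2 = 7^{−1} = 8 (mod 11).
  i = 3 (α = 4): (4−7)(4−5)(4−8)(4−2) = (−3)·(−1)·(−4)·2 = −24 ≡ 9, so v_3 = 9^{−1} = 5 (mod 11).
  i = 4 (α = 8): (8−7)(8−5)(8−4)(8−2) = 1·3·4·6 = 72 ≡ 6, so v_4 = 6^{−1} = 2 (mod 11).
  i = 5 (α = 2): (2−7)(2−5)(2−4)(2−8) = (−5)·(−3)·(−2)·(−6) = 180 ≡ 4, so v_5 = 4^{−1} = 3 (mod 11).
  v = [4, 8, 5, 2, 3].
Step 2: syndromes of r = [3, 7, 1, 1, 2] (all sums mod 11).
  S_0 = Σ v_i r_i = 4·3 + 8·7 + 5·1 + 2·1 + 3·2 = 81 ≡ 4.
  S_1 = Σ v_i α_i r_i = 4·7·3 + 8·5·7 + 5·4·1 + 2·8·1 + 3·2·2 = 412 ≡ 5.
  α_i^2 mod 11 = [5, 3, 5, 9, 4].
  S_2 = Σ v_i α_i^2 r_i = 4·5·3 + 8·3·7 + 5·5·1 + 2·9·1 + 3·4·2 = 295 ≡ 9.
  S = (4, 5, 9) ≠ 0, so r is not a codeword (an error is present).
Step 3: locate the error. For a single error e at position i, S_ℓ = v_i·e·α_i^ℓ, so α_err = S_1/S_0.
  S_0^{−1} = 4^{−1} = 3 (mod 11), so α_err = 5·3 = 15 ≡ 4 = α_3. Error position i = 3.
  Consistency check: S_2/S_1 = 9·9 = 81 ≡ 4 = α_err ✓ (single-error assumption holds).
Step 4: error magnitude e = S_0/v_3 = S_0·∏_{j≠3}(α_3 − α_j) = 4·9 = 36 ≡ 3 (mod 11).
Step 5: correct position 3: c_3 = r_3 − e = 1 − 3 ≡ 9 (mod 11). Hence c = [3, 7, 9, 1, 2].
  Check: interpolating c through the α_i gives m(x) = 6 + 9·x (degree < 2) with m(α_i) = c_i for every i, so c is indeed a codeword.


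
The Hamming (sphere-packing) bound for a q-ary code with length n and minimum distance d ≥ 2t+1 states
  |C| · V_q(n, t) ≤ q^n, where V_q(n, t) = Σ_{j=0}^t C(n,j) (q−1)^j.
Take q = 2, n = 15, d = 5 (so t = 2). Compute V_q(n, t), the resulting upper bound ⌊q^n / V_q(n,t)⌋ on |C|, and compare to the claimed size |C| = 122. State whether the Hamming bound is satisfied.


V_q(n, t) = 121, q^n = 32768, Hamming bound = 270, |C| = 122 ≤ bound (satisfied).

Step 1: Compute V_q(n, t) = Σ_{j=0}^2 C(n, j) (q−1)^j.
  j = 0: C(15,0)·(1)^0 = 1·1 = 1.
  j = 1: C(15,1)·(1)^1 = 15·1 = 15.
  j = 2: C(15,2)·(1)^2 = 105·1 = 105.
  V_q(n, t) = 1 + 15 + 105 = 121.
Step 2: q^n = 2^15 = 32768.
Step 3: Hamming bound ⌊q^n / V_q(n,t)⌋ = ⌊32768/121⌋ = 270.
Step 4: Compare |C| = 122 to 270: satisfied.
The claimed |C| lies below the Hamming bound.


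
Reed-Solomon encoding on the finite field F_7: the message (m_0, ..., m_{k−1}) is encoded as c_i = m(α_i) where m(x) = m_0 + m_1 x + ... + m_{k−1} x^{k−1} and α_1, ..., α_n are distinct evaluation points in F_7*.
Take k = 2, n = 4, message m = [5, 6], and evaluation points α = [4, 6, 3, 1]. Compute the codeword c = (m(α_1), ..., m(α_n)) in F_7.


c = [1, 6, 2, 4]

Message polynomial: m(x) = 5 + 6·x (mod 7).
For each evaluation point α_i, compute m(α_i) mod 7:
  α_1 = 4: Horner steps 6 → 1, so m(4) = 1.
  α_2 = 6: Horner steps 6 → 6, so m(6) = 6.
  α_3 = 3: Horner steps 6 → 2, so m(3) = 2.
  α_4 = 1: Horner steps 6 → 4, so m(1) = 4.
Codeword c = [1, 6, 2, 4] ∈ F_7^4.


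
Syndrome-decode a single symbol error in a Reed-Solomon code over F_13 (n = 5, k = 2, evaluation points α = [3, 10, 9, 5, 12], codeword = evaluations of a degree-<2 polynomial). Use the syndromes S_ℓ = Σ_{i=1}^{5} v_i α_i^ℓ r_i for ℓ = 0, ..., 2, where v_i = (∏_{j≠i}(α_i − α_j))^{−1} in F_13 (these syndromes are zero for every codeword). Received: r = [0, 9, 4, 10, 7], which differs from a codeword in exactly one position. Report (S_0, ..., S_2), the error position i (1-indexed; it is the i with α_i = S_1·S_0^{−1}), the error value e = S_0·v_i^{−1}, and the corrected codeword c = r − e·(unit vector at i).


S = (1, 12, 1), error at position 5, error magnitude e = 1, c = [0, 9, 4, 10, 6].

Step 1: column multipliers v_i = (∏_{j≠i}(α_i − α_j))^{−1} mod 13.
  i = 1 (α = 3): (3−10)(3−9)(3−5)(3−12) = (−7)·(−6)·(−2)·(−9) = 756 ≡ 2, so v_1 = 2^{−1} = 7 (mod 13).
  i = 2 (α = 10): (10−3)(10−9)(10−5)(10−12) = 7·1·5·(−2) = −70 ≡ 8, so v_2 = 8^{−1} = 5 (mod 13).
  i = 3 (α = 9): (9−3)(9−10)(9−5)(9−12) = 6·(−1)·4·(−3) = 72 ≡ 7, so v_3 = 7^{−1} = 2 (mod 13).
  i = 4 (α = 5): (5−3)(5−10)(5−9)(5−12) = 2·(−5)·(−4)·(−7) = −280 ≡ 6, so v_4 = 6^{−1} = 11 (mod 13).
  i = 5 (α = 12): (12−3)(12−10)(12−9)(12−5) = 9·2·3·7 = 378 ≡ 1, so v_5 = 1^{−1} = 1 (mod 13).
  v = [7, 5, 2, 11, 1].
Step 2: syndromes of r = [0, 9, 4, 10, 7] (all sums mod 13).
  S_0 = Σ v_i r_i = 7·0 + 5·9 + 2·4 + 11·10 + 1·7 = 170 ≡ 1.
  S_1 = Σ v_i α_i r_i = 7·3·0 + 5·10·9 + 2·9·4 + 11·5·10 + 1·12·7 = 1156 ≡ 12.
  α_i^2 mod 13 = [9, 9, 3, 12, 1].
  S_2 = Σ v_i α_i^2 r_i = 7·9·0 + 5·9·9 + 2·3·4 + 11·12·10 + 1·1·7 = 1756 ≡ 1.
  S = (1, 12, 1) ≠ 0, so r is not a codeword (an error is present).
Step 3: locate the error. For a single error e at position i, S_ℓ = v_i·e·α_i^ℓ, so α_err = S_1/S_0.
  S_0^{−1} = 1^{−1} = 1 (mod 13), so α_err = 12·1 = 12 ≡ 12 = α_5. Error position i = 5.
  Consistency check: S_2/S_1 = 1·12 = 12 ≡ 12 = α_err ✓ (single-error assumption holds).
Step 4: error magnitude e = S_0/v_5 = S_0·∏_{j≠5}(α_5 − α_j) = 1·1 = 1 ≡ 1 (mod 13).
Step 5: correct position 5: c_5 = r_5 − e = 7 − 1 ≡ 6 (mod 13). Hence c = [0, 9, 4, 10, 6].
  Check: interpolating c through the α_i gives m(x) = 11 + 5·x (degree < 2) with m(α_i) = c_i for every i, so c is indeed a codeword.


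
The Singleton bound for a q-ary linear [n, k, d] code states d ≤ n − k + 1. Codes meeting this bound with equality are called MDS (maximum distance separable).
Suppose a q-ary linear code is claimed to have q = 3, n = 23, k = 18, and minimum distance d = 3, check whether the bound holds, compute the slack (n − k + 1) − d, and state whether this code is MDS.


Singleton RHS = n − k + 1 = 6, slack = 3, bound satisfied, not MDS.

Singleton bound: d ≤ n − k + 1.
Here n = 23, k = 18, so n − k + 1 = 6.
Given d = 3, check d ≤ 6: YES.
Slack = (n − k + 1) − d = 3.
The code is NOT MDS (slack = 3 > 0).
Description: the claimed parameters are [23, 18, 3]_3; such a code would be non-MDS.


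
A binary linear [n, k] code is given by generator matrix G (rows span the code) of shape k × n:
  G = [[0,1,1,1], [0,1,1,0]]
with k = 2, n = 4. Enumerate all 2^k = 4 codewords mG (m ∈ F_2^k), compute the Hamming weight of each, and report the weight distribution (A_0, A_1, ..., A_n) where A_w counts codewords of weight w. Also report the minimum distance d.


Weight distribution: A_0 = 1, A_1 = 1, A_2 = 1, A_3 = 1. Minimum distance d = 1.

Enumerate all 2^2 = 4 messages m ∈ F_2^2.
For each, compute codeword c = mG in F_2^4, then tally its weight.
  m = 00 → c = 0000, weight = 0.
  m = 10 → c = 0111, weight = 3.
  m = 01 → c = 0110, weight = 2.
  m = 11 → c = 0001, weight = 1.
Tally weights:
  weight 0: 1 codewords.
  weight 1: 1 codewords.
  weight 2: 1 codewords.
  weight 3: 1 codewords.
Minimum distance d = smallest w > 0 with A_w > 0 = 1.
Sanity: Σ A_w = 4 = 2^2 = 4 ✓.
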